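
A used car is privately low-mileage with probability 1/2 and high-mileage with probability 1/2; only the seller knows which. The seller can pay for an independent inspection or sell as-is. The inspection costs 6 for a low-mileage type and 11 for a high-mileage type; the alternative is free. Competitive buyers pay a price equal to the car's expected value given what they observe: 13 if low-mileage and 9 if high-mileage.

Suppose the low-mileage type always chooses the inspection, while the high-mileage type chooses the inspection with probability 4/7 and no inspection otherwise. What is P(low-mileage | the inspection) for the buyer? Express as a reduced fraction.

7/11

P(the inspection) = (1/2)·1 + (1/2)·(4/7) = 11/14.
By Bayes' rule, P(low-mileage | the inspection) = (1/2) / (11/14) = 7/11.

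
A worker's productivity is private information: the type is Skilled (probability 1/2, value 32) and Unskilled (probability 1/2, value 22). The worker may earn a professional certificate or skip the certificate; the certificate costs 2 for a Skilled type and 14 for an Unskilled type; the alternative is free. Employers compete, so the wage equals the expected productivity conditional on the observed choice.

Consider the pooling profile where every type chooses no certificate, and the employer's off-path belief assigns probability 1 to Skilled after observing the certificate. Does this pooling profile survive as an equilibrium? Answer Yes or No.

No

On path, the employer holds the prior and pays 1/2·32 + 1/2·22 = 27. Off path (the certificate), believing Skilled, it pays 32.
Skilled: no certificate nets 27; the certificate nets 32 − 2 = 30. Skilled would deviate.
Unskilled: no certificate nets 27; the certificate nets 32 − 14 = 18. Unskilled stays.
A type deviates, so pooling fails.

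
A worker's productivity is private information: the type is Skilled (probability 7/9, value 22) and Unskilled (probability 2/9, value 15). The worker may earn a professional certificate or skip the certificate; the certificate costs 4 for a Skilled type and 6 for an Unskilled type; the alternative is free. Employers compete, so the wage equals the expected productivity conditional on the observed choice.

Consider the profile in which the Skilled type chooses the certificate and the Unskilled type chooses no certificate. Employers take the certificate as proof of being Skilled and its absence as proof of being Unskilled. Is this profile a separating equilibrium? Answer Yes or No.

No

Under these beliefs, the certificate earns wage 22 and no certificate earns wage 15.
Skilled: the certificate nets 22 − 4 = 18; no certificate nets 15. Skilled prefers the certificate.
Unskilled: the certificate nets 22 − 6 = 16; no certificate nets 15. Unskilled would deviate to the certificate.
Unskilled has a profitable deviation, so the profile is not an equilibrium.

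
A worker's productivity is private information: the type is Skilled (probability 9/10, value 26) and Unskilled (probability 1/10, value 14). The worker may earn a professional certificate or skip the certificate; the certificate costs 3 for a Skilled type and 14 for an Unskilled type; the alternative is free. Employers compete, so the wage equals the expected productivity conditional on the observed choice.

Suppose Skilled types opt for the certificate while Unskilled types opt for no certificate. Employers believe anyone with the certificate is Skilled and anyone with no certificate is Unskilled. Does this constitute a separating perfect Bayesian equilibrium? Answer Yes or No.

Yes

Under these beliefs, the certificate earns wage 26 and no certificate earns wage 14.
Skilled: the certificate nets 26 − 3 = 23; no certificate nets 14. Skilled prefers the certificate.
Unskilled: the certificate nets 26 − 14 = 12; no certificate nets 14. Unskilled prefers no certificate.
Neither type deviates, so the separating profile is an equilibrium.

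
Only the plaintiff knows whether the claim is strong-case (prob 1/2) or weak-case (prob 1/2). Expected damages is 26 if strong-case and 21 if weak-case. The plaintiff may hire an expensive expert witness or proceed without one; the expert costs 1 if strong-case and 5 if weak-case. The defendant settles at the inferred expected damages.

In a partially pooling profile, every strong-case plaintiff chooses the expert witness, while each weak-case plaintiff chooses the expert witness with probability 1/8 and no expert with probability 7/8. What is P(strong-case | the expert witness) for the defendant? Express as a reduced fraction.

8/9

P(the expert witness) = (1/2)·1 + (1/2)·(1/8) = 9/16.
By Bayes' rule, P(strong-case | the expert witness) = (1/2) / (9/16) = 8/9.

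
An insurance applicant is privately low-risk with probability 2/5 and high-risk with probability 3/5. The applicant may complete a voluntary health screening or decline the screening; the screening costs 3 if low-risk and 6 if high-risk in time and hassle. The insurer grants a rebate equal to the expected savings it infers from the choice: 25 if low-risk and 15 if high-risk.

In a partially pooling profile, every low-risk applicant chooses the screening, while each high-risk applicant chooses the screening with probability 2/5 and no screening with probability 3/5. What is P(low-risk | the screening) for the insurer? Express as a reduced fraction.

5/8

P(the screening) = (2/5)·1 + (3/5)·(2/5) = 16/25.
By Bayes' rule, P(low-risk | the screening) = (2/5) / (16/25) = 5/8.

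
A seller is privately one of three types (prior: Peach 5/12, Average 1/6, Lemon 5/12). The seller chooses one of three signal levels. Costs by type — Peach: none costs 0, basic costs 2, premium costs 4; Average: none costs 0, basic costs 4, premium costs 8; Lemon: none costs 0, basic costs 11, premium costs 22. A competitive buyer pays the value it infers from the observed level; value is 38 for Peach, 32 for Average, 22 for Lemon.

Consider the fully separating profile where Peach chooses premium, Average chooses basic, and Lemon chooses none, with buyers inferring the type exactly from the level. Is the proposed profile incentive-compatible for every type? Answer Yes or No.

No

Separating prices: premium → 38, basic → 32, none → 22.
Peach (assigned premium): none: 22 − 0 = 22; basic: 32 − 2 = 30; premium: 38 − 4 = 34. Peach stays.
Average (assigned basic): none: 22 − 0 = 22; basic: 32 − 4 = 28; premium: 38 − 8 = 30. Average prefers premium.
Lemon (assigned none): none: 22 − 0 = 22; basic: 32 − 11 = 21; premium: 38 − 22 = 16. Lemon stays.
At least one type deviates; the separating profile fails.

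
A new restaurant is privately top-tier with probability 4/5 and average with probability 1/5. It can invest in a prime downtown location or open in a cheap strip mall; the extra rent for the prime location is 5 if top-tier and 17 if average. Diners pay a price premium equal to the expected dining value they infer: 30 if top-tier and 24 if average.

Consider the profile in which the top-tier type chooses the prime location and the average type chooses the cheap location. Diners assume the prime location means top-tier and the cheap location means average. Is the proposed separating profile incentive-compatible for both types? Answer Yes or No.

Yes

Under these beliefs, the prime location earns price premium 30 and the cheap location earns price premium 24.
top-tier: the prime location nets 30 − 5 = 25; the cheap location nets 24. top-tier prefers the prime location.
average: the prime location nets 30 − 17 = 13; the cheap location nets 24. average prefers the cheap location.
Neither type deviates, so the separating profile is an equilibrium.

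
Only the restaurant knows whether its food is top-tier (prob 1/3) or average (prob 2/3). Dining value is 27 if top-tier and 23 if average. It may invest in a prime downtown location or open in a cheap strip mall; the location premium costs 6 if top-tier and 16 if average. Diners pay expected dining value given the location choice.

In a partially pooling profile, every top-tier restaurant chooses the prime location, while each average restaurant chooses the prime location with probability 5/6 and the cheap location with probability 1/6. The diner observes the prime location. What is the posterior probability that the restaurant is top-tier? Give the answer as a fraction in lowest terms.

3/8

P(the prime location) = (1/3)·1 + (2/3)·(5/6) = 8/9.
By Bayes' rule, P(top-tier | the prime location) = (1/3) / (8/9) = 3/8.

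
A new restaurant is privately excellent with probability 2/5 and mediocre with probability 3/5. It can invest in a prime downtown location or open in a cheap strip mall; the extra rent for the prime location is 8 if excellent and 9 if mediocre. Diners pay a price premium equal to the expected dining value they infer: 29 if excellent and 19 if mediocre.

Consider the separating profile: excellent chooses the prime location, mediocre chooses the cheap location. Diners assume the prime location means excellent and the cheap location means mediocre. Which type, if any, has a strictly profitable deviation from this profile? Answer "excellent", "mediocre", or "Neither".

The prime location pays 29; the cheap location pays 19.
excellent: assigned the prime location, nets 29 − 8 = 21; deviating to the cheap location nets 19.
mediocre: assigned the cheap location, nets 19; deviating to the prime location nets 29 − 9 = 20.
The mediocre type gains 1 by deviating.

mediocre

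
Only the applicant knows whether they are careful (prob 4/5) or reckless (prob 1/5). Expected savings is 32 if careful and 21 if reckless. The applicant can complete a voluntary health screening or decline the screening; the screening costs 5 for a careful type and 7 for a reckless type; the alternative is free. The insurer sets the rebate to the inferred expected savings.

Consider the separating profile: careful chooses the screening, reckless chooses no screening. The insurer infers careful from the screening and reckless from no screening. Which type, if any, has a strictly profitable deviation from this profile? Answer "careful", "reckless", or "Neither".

The screening pays 32; no screening pays 21.
careful: assigned the screening, nets 32 − 5 = 27; deviating to no screening nets 21.
reckless: assigned no screening, nets 21; deviating to the screening nets 32 − 7 = 25.
The reckless type gains 4 by deviating.

reckless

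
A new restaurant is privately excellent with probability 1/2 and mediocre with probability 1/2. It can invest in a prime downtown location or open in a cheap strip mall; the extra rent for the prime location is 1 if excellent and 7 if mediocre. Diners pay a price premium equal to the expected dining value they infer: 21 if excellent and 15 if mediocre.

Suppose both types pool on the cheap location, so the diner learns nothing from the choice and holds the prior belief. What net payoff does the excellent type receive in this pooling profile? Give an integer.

18

Pooled price premium = 1/2·21 + 1/2·15 = 18.
excellent pays no cost for the cheap location, so net payoff = 18.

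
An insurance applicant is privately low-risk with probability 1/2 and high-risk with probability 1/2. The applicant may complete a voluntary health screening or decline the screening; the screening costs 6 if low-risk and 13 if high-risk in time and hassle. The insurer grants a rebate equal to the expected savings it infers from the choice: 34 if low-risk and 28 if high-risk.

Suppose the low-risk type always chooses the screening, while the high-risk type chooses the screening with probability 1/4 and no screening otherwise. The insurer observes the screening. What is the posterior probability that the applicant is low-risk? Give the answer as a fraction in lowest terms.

4/5

P(the screening) = (1/2)·1 + (1/2)·(1/4) = 5/8.
By Bayes' rule, P(low-risk | the screening) = (1/2) / (5/8) = 4/5.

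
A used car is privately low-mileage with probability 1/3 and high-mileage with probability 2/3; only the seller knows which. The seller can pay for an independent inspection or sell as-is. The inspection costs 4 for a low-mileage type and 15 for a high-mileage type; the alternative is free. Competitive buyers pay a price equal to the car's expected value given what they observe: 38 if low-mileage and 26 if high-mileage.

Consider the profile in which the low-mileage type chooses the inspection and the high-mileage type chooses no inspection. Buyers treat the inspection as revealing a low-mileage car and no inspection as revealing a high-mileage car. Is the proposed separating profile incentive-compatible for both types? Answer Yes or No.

Under these beliefs, the inspection earns price 38 and no inspection earns price 26.
low-mileage: the inspection nets 38 − 4 = 34; no inspection nets 26. low-mileage prefers the inspection.
high-mileage: the inspection nets 38 − 15 = 23; no inspection nets 26. high-mileage prefers no inspection.
Neither type deviates, so the separating profile is an equilibrium.

Yes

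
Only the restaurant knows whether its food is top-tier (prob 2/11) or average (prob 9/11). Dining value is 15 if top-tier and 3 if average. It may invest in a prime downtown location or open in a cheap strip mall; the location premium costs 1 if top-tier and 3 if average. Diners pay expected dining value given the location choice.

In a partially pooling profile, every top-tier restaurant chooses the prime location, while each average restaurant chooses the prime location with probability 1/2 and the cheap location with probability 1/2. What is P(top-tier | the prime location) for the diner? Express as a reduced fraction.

4/13

P(the prime location) = (2/11)·1 + (9/11)·(1/2) = 13/22.
By Bayes' rule, P(top-tier | the prime location) = (2/11) / (13/22) = 4/13.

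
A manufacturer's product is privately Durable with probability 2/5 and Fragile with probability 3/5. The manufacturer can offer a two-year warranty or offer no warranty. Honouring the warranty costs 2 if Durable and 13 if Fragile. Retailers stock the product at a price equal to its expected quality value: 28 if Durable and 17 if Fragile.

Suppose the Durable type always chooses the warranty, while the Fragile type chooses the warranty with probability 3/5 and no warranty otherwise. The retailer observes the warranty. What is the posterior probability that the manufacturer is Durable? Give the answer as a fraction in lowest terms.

10/19

P(the warranty) = (2/5)·1 + (3/5)·(3/5) = 19/25.
By Bayes' rule, P(Durable | the warranty) = (2/5) / (19/25) = 10/19.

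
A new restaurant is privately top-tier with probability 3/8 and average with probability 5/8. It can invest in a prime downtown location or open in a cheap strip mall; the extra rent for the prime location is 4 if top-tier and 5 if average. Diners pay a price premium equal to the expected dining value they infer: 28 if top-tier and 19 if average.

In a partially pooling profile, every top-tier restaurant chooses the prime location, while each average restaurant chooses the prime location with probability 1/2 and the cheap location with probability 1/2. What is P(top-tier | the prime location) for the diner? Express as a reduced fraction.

P(the prime location) = (3/8)·1 + (5/8)·(1/2) = 11/16.
By Bayes' rule, P(top-tier | the prime location) = (3/8) / (11/16) = 6/11.

6/11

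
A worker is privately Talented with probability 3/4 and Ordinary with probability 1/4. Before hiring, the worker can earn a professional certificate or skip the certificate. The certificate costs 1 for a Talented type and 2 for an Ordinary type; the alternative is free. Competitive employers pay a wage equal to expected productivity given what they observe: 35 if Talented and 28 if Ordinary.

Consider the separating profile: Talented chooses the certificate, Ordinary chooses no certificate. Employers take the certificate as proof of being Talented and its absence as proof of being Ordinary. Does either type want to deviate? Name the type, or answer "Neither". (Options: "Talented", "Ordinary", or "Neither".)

The certificate pays 35; no certificate pays 28.
Talented: assigned the certificate, nets 35 − 1 = 34; deviating to no certificate nets 28.
Ordinary: assigned no certificate, nets 28; deviating to the certificate nets 35 − 2 = 33.
The Ordinary type gains 5 by deviating.

Ordinary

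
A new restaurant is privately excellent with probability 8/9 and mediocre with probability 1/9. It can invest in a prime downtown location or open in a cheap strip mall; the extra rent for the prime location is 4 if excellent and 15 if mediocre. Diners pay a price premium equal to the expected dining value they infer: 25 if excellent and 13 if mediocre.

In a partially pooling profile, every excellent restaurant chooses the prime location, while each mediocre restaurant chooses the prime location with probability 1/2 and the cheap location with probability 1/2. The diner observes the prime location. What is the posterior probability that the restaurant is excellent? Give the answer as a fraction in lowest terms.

16/17

P(the prime location) = (8/9)·1 + (1/9)·(1/2) = 17/18.
By Bayes' rule, P(excellent | the prime location) = (8/9) / (17/18) = 16/17.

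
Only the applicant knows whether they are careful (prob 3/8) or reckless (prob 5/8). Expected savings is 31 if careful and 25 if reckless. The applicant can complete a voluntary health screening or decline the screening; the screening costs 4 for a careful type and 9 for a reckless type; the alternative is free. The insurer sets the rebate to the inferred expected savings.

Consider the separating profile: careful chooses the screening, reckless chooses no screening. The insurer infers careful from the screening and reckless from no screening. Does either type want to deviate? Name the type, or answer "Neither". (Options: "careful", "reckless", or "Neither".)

The screening pays 31; no screening pays 25.
careful: assigned the screening, nets 31 − 4 = 27; deviating to no screening nets 25.
reckless: assigned no screening, nets 25; deviating to the screening nets 31 − 9 = 22.
Both types strictly prefer their assigned action; no profitable deviation.

Neither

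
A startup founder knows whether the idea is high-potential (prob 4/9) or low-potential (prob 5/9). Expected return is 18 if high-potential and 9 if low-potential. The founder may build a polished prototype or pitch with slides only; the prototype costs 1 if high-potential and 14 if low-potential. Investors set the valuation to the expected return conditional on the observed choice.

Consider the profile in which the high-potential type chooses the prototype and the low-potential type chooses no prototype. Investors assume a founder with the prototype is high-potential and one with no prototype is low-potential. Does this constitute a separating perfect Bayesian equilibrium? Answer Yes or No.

Yes

Under these beliefs, the prototype earns valuation 18 and no prototype earns valuation 9.
high-potential: the prototype nets 18 − 1 = 17; no prototype nets 9. high-potential prefers the prototype.
low-potential: the prototype nets 18 − 14 = 4; no prototype nets 9. low-potential prefers no prototype.
Neither type deviates, so the separating profile is an equilibrium.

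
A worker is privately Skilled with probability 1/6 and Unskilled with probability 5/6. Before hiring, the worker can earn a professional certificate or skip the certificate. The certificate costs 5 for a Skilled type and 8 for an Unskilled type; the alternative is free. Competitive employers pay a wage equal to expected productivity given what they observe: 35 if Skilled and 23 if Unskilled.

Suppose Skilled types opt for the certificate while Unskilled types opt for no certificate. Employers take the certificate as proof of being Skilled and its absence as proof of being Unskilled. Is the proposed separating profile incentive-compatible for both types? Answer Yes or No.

No

Under these beliefs, the certificate earns wage 35 and no certificate earns wage 23.
Skilled: the certificate nets 35 − 5 = 30; no certificate nets 23. Skilled prefers the certificate.
Unskilled: the certificate nets 35 − 8 = 27; no certificate nets 23. Unskilled would deviate to the certificate.
Unskilled has a profitable deviation, so the profile is not an equilibrium.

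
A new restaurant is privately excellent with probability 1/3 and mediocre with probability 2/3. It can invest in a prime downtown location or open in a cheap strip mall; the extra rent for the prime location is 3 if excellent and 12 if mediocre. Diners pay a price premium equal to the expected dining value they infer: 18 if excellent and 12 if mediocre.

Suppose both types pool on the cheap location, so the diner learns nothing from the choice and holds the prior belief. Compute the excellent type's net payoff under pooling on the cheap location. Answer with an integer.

Pooled price premium = 1/3·18 + 2/3·12 = 14.
excellent pays no cost for the cheap location, so net payoff = 14.

14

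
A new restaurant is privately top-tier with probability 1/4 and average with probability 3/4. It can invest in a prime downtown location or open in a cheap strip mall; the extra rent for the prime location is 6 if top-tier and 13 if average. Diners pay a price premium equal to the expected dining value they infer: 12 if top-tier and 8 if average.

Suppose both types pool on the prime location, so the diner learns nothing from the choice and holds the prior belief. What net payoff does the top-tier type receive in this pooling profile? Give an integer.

3

Pooled price premium = 1/4·12 + 3/4·8 = 9.
top-tier pays cost 6 for the prime location, so net payoff = 9 − 6 = 3.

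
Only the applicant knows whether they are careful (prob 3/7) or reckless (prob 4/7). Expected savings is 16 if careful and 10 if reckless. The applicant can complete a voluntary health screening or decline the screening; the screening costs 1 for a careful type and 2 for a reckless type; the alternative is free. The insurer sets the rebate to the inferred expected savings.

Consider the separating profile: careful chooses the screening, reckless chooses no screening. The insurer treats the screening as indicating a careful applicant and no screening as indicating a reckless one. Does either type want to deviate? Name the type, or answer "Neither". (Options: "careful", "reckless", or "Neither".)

reckless

The screening pays 16; no screening pays 10.
careful: assigned the screening, nets 16 − 1 = 15; deviating to no screening nets 10.
reckless: assigned no screening, nets 10; deviating to the screening nets 16 − 2 = 14.
The reckless type gains 4 by deviating.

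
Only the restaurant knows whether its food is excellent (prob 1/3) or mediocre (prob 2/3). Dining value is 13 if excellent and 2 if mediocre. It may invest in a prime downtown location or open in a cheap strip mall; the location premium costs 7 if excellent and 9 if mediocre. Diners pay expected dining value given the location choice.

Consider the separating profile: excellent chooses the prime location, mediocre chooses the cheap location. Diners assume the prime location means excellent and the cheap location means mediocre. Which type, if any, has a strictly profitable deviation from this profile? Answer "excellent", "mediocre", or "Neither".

mediocre

The prime location pays 13; the cheap location pays 2.
excellent: assigned the prime location, nets 13 − 7 = 6; deviating to the cheap location nets 2.
mediocre: assigned the cheap location, nets 2; deviating to the prime location nets 13 − 9 = 4.
The mediocre type gains 2 by deviating.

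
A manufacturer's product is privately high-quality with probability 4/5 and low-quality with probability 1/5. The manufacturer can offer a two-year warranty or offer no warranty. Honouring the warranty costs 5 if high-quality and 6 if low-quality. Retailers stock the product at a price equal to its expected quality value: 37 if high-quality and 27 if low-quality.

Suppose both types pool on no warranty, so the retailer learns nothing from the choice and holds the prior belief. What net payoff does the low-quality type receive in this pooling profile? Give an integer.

35

Pooled price = 4/5·37 + 1/5·27 = 35.
low-quality pays no cost for no warranty, so net payoff = 35.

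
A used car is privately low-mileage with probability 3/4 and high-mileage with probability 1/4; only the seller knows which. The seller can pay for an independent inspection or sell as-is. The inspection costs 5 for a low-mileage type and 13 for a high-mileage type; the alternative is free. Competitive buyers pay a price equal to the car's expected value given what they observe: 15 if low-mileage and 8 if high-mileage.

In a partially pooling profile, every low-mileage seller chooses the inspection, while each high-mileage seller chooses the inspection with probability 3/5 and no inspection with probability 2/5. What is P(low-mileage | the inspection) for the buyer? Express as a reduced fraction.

P(the inspection) = (3/4)·1 + (1/4)·(3/5) = 9/10.
By Bayes' rule, P(low-mileage | the inspection) = (3/4) / (9/10) = 5/6.

5/6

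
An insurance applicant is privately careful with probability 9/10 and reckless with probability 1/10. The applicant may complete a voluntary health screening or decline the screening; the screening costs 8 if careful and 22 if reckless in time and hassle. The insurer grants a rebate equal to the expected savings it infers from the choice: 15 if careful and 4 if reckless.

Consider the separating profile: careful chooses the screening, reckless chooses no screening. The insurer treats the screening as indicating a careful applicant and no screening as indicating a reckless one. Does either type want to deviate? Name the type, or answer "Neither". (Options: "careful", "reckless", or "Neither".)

Neither

The screening pays 15; no screening pays 4.
careful: assigned the screening, nets 15 − 8 = 7; deviating to no screening nets 4.
reckless: assigned no screening, nets 4; deviating to the screening nets 15 − 22 = -7.
Both types strictly prefer their assigned action; no profitable deviation.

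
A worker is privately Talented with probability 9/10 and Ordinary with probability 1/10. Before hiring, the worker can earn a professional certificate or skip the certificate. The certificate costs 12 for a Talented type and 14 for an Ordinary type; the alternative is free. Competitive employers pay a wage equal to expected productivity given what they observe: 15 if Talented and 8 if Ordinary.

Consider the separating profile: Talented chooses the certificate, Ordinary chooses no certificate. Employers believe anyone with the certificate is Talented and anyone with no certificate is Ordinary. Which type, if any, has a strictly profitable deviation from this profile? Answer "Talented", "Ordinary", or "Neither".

The certificate pays 15; no certificate pays 8.
Talented: assigned the certificate, nets 15 − 12 = 3; deviating to no certificate nets 8.
Ordinary: assigned no certificate, nets 8; deviating to the certificate nets 15 − 14 = 1.
The Talented type gains 5 by deviating.

Talented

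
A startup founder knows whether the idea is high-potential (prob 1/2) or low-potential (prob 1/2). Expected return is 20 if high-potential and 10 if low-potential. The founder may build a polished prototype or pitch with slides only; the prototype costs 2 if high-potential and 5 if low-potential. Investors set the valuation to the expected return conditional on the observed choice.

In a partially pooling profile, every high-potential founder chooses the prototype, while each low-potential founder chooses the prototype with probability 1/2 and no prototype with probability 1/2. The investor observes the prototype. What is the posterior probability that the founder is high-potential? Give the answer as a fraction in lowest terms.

P(the prototype) = (1/2)·1 + (1/2)·(1/2) = 3/4.
By Bayes' rule, P(high-potential | the prototype) = (1/2) / (3/4) = 2/3.

2/3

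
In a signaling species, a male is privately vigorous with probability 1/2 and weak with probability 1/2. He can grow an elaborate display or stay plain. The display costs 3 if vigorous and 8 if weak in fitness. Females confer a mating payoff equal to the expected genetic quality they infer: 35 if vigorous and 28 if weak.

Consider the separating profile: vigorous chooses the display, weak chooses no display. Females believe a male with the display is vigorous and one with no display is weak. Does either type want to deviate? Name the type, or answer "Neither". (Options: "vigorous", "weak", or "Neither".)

Neither

The display pays 35; no display pays 28.
vigorous: assigned the display, nets 35 − 3 = 32; deviating to no display nets 28.
weak: assigned no display, nets 28; deviating to the display nets 35 − 8 = 27.
Both types strictly prefer their assigned action; no profitable deviation.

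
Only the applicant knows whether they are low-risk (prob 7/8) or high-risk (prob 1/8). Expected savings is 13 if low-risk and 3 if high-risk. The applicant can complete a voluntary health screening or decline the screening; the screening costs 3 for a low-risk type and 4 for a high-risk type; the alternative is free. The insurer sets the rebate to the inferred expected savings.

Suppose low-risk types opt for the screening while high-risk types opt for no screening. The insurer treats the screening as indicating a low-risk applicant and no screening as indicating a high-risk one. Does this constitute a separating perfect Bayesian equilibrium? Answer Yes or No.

No

Under these beliefs, the screening earns rebate 13 and no screening earns rebate 3.
low-risk: the screening nets 13 − 3 = 10; no screening nets 3. low-risk prefers the screening.
high-risk: the screening nets 13 − 4 = 9; no screening nets 3. high-risk would deviate to the screening.
high-risk has a profitable deviation, so the profile is not an equilibrium.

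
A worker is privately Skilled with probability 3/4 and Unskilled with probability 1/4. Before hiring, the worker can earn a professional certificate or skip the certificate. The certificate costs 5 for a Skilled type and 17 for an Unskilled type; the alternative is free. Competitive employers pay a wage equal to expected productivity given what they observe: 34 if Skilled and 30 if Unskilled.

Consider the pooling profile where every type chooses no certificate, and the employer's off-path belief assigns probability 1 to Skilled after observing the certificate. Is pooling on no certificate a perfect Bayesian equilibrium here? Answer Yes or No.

On path, the employer holds the prior and pays 3/4·34 + 1/4·30 = 33. Off path (the certificate), believing Skilled, it pays 34.
Skilled: no certificate nets 33; the certificate nets 34 − 5 = 29. Skilled stays.
Unskilled: no certificate nets 33; the certificate nets 34 − 17 = 17. Unskilled stays.
No type deviates, so pooling is sustained.

Yes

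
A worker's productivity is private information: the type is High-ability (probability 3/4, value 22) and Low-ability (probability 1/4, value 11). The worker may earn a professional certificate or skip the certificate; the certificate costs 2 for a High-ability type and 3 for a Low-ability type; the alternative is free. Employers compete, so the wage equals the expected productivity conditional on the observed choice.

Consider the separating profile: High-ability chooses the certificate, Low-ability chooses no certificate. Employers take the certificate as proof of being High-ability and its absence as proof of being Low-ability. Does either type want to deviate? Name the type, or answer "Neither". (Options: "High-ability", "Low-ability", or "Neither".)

Low-ability

The certificate pays 22; no certificate pays 11.
High-ability: assigned the certificate, nets 22 − 2 = 20; deviating to no certificate nets 11.
Low-ability: assigned no certificate, nets 11; deviating to the certificate nets 22 − 3 = 19.
The Low-ability type gains 8 by deviating.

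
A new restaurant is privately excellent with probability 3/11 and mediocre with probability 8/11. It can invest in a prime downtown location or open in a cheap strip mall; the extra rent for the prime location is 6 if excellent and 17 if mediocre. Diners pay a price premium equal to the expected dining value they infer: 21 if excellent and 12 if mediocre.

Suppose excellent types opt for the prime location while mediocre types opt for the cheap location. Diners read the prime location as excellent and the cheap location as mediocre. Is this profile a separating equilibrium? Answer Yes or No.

Yes

Under these beliefs, the prime location earns price premium 21 and the cheap location earns price premium 12.
excellent: the prime location nets 21 − 6 = 15; the cheap location nets 12. excellent prefers the prime location.
mediocre: the prime location nets 21 − 17 = 4; the cheap location nets 12. mediocre prefers the cheap location.
Neither type deviates, so the separating profile is an equilibrium.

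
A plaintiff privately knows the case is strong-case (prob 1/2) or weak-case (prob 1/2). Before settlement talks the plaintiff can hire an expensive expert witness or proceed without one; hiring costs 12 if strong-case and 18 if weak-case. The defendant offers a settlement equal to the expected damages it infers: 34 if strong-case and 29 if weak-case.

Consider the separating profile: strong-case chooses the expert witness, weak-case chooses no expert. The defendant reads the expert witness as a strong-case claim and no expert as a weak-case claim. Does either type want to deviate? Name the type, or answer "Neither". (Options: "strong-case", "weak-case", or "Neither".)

strong-case

The expert witness pays 34; no expert pays 29.
strong-case: assigned the expert witness, nets 34 − 12 = 22; deviating to no expert nets 29.
weak-case: assigned no expert, nets 29; deviating to the expert witness nets 34 − 18 = 16.
The strong-case type gains 7 by deviating.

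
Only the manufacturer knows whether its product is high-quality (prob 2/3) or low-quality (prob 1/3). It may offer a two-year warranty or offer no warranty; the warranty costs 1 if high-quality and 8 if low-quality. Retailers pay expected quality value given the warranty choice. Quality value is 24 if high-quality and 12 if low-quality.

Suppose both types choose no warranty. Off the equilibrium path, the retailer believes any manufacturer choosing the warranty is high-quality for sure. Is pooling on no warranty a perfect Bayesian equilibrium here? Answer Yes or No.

No

On path, the retailer holds the prior and pays 2/3·24 + 1/3·12 = 20. Off path (the warranty), believing high-quality, it pays 24.
high-quality: no warranty nets 20; the warranty nets 24 − 1 = 23. high-quality would deviate.
low-quality: no warranty nets 20; the warranty nets 24 − 8 = 16. low-quality stays.
A type deviates, so pooling fails.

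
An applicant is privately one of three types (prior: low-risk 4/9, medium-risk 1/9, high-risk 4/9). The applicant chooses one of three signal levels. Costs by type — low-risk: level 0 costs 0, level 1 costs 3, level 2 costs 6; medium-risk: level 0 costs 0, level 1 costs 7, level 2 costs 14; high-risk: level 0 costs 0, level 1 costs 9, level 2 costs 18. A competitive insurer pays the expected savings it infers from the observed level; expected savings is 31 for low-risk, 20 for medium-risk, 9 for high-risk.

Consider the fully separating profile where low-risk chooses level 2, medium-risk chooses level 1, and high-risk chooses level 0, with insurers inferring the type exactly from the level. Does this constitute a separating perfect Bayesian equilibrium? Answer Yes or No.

Separating rebates: level 2 → 31, level 1 → 20, level 0 → 9.
low-risk (assigned level 2): level 0: 9 − 0 = 9; level 1: 20 − 3 = 17; level 2: 31 − 6 = 25. low-risk stays.
medium-risk (assigned level 1): level 0: 9 − 0 = 9; level 1: 20 − 7 = 13; level 2: 31 − 14 = 17. medium-risk prefers level 2.
high-risk (assigned level 0): level 0: 9 − 0 = 9; level 1: 20 − 9 = 11; level 2: 31 − 18 = 13. high-risk prefers level 2.
At least one type deviates; the separating profile fails.

No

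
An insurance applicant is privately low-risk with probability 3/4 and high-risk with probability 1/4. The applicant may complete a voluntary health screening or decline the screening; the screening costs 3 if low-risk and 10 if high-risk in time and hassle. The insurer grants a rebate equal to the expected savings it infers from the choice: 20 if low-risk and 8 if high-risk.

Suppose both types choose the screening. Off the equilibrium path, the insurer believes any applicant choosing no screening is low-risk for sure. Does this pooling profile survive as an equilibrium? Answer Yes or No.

On path, the insurer holds the prior and pays 3/4·20 + 1/4·8 = 17. Off path (no screening), believing low-risk, it pays 20.
low-risk: the screening nets 17 − 3 = 14; no screening nets 20. low-risk would deviate.
high-risk: the screening nets 17 − 10 = 7; no screening nets 20. high-risk would deviate.
A type deviates, so pooling fails.

No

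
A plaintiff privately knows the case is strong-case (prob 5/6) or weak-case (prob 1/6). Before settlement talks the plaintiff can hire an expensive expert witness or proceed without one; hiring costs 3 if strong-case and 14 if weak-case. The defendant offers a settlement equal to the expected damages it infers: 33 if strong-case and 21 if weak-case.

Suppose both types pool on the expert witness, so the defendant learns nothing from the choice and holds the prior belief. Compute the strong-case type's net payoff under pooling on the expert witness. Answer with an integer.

28

Pooled settlement = 5/6·33 + 1/6·21 = 31.
strong-case pays cost 3 for the expert witness, so net payoff = 31 − 3 = 28.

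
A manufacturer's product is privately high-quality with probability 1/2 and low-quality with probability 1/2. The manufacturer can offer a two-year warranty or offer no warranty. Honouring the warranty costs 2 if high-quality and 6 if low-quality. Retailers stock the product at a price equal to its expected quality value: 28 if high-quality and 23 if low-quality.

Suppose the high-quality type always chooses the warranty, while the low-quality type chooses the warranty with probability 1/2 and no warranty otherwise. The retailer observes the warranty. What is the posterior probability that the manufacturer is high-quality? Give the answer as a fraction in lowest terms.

P(the warranty) = (1/2)·1 + (1/2)·(1/2) = 3/4.
By Bayes' rule, P(high-quality | the warranty) = (1/2) / (3/4) = 2/3.

2/3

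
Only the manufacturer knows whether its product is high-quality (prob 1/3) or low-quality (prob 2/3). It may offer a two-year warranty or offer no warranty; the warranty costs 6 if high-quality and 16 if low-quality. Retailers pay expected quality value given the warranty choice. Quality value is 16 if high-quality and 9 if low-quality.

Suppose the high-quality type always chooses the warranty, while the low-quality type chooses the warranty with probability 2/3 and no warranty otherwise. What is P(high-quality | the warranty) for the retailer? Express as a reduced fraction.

3/7

P(the warranty) = (1/3)·1 + (2/3)·(2/3) = 7/9.
By Bayes' rule, P(high-quality | the warranty) = (1/3) / (7/9) = 3/7.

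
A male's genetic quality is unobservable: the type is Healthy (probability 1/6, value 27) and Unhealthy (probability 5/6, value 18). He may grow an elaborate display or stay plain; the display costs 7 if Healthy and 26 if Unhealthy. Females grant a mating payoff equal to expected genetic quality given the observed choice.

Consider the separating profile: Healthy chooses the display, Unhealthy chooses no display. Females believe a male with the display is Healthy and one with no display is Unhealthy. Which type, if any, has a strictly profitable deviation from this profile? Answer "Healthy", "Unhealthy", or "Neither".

Neither

The display pays 27; no display pays 18.
Healthy: assigned the display, nets 27 − 7 = 20; deviating to no display nets 18.
Unhealthy: assigned no display, nets 18; deviating to the display nets 27 − 26 = 1.
Both types strictly prefer their assigned action; no profitable deviation.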